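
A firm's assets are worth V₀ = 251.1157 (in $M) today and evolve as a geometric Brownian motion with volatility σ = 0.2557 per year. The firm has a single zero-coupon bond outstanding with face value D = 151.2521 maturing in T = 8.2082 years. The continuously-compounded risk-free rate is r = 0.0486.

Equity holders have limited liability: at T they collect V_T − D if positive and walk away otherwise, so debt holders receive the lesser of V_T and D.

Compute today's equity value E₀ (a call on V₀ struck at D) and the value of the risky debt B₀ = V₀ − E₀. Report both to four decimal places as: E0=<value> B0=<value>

d₁ = [ln(V₀/D) + (r + σ²/2)T] / (σ√T)
   = [ln(251.1157/151.2521) + (0.0486 + 0.5·0.2557²)·8.2082] / (0.2557·√8.2082)
   = [0.506966 + 0.667255] / 0.732579 = 1.602858
d₂ = d₁ − σ√T = 1.602858 − 0.732579 = 0.870278
N(d₁) = 0.945517,  N(d₂) = 0.807926,  e^(−rT) = 0.671045
E₀ = V₀·N(d₁) − D·e^(−rT)·N(d₂)
   = 251.1157·0.945517 − 151.2521·0.671045·0.807926 = 155.432087
B₀ = V₀ − E₀ = 251.1157 − 155.432087 = 95.683613

E0=155.4321 B0=95.6836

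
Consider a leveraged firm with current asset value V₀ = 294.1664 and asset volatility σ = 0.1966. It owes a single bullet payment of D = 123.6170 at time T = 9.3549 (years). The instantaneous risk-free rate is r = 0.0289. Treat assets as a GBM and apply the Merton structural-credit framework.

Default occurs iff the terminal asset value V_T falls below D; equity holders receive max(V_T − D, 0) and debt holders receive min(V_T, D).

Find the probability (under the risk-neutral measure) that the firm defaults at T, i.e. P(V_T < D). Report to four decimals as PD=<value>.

PD=0.0558

d₁ = [ln(V₀/D) + (r + σ²/2)T] / (σ√T)
   = [ln(294.1664/123.6170) + (0.0289 + 0.5·0.1966²)·9.3549] / (0.1966·√9.3549)
   = [0.866958 + 0.451147] / 0.601316 = 2.192032
d₂ = d₁ − σ√T = 2.192032 − 0.601316 = 1.590715
risk-neutral PD = N(−d₂) = N(-1.590715) = 0.055837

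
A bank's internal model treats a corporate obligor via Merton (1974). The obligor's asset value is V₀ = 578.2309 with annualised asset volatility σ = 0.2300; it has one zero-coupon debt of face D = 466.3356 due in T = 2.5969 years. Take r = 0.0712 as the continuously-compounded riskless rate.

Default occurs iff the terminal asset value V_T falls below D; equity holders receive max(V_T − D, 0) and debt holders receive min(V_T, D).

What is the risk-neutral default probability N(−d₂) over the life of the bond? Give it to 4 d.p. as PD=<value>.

PD=0.1857

d₁ = [ln(V₀/D) + (r + σ²/2)T] / (σ√T)
   = [ln(578.2309/466.3356) + (0.0712 + 0.5·0.2300²)·2.5969] / (0.2300·√2.5969)
   = [0.215068 + 0.253587] / 0.370643 = 1.264439
d₂ = d₁ − σ√T = 1.264439 − 0.370643 = 0.893796
risk-neutral PD = N(−d₂) = N(-0.893796) = 0.185715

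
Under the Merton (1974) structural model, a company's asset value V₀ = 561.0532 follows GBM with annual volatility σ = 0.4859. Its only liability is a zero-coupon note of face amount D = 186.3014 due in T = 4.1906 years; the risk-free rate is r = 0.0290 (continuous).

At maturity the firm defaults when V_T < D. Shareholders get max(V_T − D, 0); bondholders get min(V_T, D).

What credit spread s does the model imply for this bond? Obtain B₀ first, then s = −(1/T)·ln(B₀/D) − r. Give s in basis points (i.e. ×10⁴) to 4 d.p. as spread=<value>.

d₁ = [ln(V₀/D) + (r + σ²/2)T] / (σ√T)
   = [ln(561.0532/186.3014) + (0.0290 + 0.5·0.4859²)·4.1906] / (0.4859·√4.1906)
   = [1.102450 + 0.616225] / 0.994684 = 1.727861
d₂ = d₁ − σ√T = 1.727861 − 0.994684 = 0.733177
N(d₁) = 0.957993,  N(d₂) = 0.768275,  e^(−rT) = 0.885567
E₀ = V₀·N(d₁) − D·e^(−rT)·N(d₂)
   = 561.0532·0.957993 − 186.3014·0.885567·0.768275 = 410.733501
B₀ = V₀ − E₀ = 561.0532 − 410.733501 = 150.319699
spread = −(1/T)·ln(B₀/D) − r = −(1/4.1906)·ln(150.319699/186.3014) − 0.0290 = 0.02221019
in basis points: 0.02221019 × 10⁴ = 222.1019 bp

spread=222.1019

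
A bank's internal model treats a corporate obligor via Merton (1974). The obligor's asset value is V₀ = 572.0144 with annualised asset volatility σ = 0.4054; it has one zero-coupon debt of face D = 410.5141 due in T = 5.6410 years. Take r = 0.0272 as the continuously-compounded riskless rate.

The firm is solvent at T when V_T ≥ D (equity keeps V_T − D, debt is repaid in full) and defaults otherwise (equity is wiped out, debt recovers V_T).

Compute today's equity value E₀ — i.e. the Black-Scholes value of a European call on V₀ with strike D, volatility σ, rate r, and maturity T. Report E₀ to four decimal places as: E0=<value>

E0=299.9987

d₁ = [ln(V₀/D) + (r + σ²/2)T] / (σ√T)
   = [ln(572.0144/410.5141) + (0.0272 + 0.5·0.4054²)·5.6410] / (0.4054·√5.6410)
   = [0.331754 + 0.616982] / 0.962857 = 0.985334
d₂ = d₁ − σ√T = 0.985334 − 0.962857 = 0.022477
N(d₁) = 0.837770,  N(d₂) = 0.508966,  e^(−rT) = 0.857756
E₀ = V₀·N(d₁) − D·e^(−rT)·N(d₂)
   = 572.0144·0.837770 − 410.5141·0.857756·0.508966 = 299.998744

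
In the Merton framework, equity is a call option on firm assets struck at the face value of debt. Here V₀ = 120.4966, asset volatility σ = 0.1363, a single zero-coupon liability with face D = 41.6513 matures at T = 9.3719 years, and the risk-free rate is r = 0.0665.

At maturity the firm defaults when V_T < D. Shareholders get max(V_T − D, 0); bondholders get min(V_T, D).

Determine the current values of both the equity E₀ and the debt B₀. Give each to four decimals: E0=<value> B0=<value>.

d₁ = [ln(V₀/D) + (r + σ²/2)T] / (σ√T)
   = [ln(120.4966/41.6513) + (0.0665 + 0.5·0.1363²)·9.3719] / (0.1363·√9.3719)
   = [1.062289 + 0.710285] / 0.417263 = 4.248101
d₂ = d₁ − σ√T = 4.248101 − 0.417263 = 3.830838
N(d₁) = 0.999989,  N(d₂) = 0.999936,  e^(−rT) = 0.536209
E₀ = V₀·N(d₁) − D·e^(−rT)·N(d₂)
   = 120.4966·0.999989 − 41.6513·0.536209·0.999936 = 98.162927
B₀ = V₀ − E₀ = 120.4966 − 98.162927 = 22.333673

E0=98.1629 B0=22.3337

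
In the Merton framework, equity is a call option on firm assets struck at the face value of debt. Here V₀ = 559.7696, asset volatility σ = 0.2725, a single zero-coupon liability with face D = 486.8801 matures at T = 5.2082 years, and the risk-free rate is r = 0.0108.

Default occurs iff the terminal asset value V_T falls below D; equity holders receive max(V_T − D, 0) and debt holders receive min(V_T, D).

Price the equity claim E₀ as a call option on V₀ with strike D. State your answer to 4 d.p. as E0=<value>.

E0=180.1822

d₁ = [ln(V₀/D) + (r + σ²/2)T] / (σ√T)
   = [ln(559.7696/486.8801) + (0.0108 + 0.5·0.2725²)·5.2082] / (0.2725·√5.2082)
   = [0.139507 + 0.249619] / 0.621885 = 0.625721
d₂ = d₁ − σ√T = 0.625721 − 0.621885 = 0.003835
N(d₁) = 0.734251,  N(d₂) = 0.501530,  e^(−rT) = 0.945304
E₀ = V₀·N(d₁) − D·e^(−rT)·N(d₂)
   = 559.7696·0.734251 − 486.8801·0.945304·0.501530 = 180.182241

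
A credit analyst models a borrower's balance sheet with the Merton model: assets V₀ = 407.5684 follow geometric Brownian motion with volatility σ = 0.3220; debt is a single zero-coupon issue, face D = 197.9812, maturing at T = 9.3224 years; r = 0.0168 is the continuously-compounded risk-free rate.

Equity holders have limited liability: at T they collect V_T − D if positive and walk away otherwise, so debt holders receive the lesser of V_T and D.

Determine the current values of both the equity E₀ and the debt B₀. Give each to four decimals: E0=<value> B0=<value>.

d₁ = [ln(V₀/D) + (r + σ²/2)T] / (σ√T)
   = [ln(407.5684/197.9812) + (0.0168 + 0.5·0.3220²)·9.3224] / (0.3220·√9.3224)
   = [0.722037 + 0.639908] / 0.983150 = 1.385287
d₂ = d₁ − σ√T = 1.385287 − 0.983150 = 0.402137
N(d₁) = 0.917018,  N(d₂) = 0.656208,  e^(−rT) = 0.855032
E₀ = V₀·N(d₁) − D·e^(−rT)·N(d₂)
   = 407.5684·0.917018 − 197.9812·0.855032·0.656208 = 262.664268
B₀ = V₀ − E₀ = 407.5684 − 262.664268 = 144.904132

E0=262.6643 B0=144.9041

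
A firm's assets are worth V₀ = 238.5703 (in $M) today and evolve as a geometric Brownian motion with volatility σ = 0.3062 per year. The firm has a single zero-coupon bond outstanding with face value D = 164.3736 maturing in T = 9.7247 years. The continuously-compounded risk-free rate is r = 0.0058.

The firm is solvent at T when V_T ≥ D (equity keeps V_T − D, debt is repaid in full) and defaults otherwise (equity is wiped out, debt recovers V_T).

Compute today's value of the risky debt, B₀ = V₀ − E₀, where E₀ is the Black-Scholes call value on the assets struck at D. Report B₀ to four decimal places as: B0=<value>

d₁ = [ln(V₀/D) + (r + σ²/2)T] / (σ√T)
   = [ln(238.5703/164.3736) + (0.0058 + 0.5·0.3062²)·9.7247] / (0.3062·√9.7247)
   = [0.372522 + 0.512290] / 0.954868 = 0.926633
d₂ = d₁ − σ√T = 0.926633 − 0.954868 = -0.028235
N(d₁) = 0.822941,  N(d₂) = 0.488737,  e^(−rT) = 0.945158
E₀ = V₀·N(d₁) − D·e^(−rT)·N(d₂)
   = 238.5703·0.822941 − 164.3736·0.945158·0.488737 = 120.399628
B₀ = V₀ − E₀ = 238.5703 − 120.399628 = 118.170672

B0=118.1707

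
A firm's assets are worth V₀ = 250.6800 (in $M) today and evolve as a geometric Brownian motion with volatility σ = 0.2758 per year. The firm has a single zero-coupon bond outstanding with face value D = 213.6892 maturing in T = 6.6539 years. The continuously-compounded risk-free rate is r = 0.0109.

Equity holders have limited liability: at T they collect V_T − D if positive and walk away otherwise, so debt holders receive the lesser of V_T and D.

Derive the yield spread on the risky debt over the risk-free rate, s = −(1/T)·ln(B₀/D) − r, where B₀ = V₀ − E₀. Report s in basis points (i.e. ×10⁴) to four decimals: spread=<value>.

spread=334.2395

d₁ = [ln(V₀/D) + (r + σ²/2)T] / (σ√T)
   = [ln(250.6800/213.6892) + (0.0109 + 0.5·0.2758²)·6.6539] / (0.2758·√6.6539)
   = [0.159655 + 0.325594] / 0.711430 = 0.682075
d₂ = d₁ − σ√T = 0.682075 − 0.711430 = -0.029356
N(d₁) = 0.752404,  N(d₂) = 0.488290,  e^(−rT) = 0.930040
E₀ = V₀·N(d₁) − D·e^(−rT)·N(d₂)
   = 250.6800·0.752404 − 213.6892·0.930040·0.488290 = 91.570048
B₀ = V₀ − E₀ = 250.6800 − 91.570048 = 159.109952
spread = −(1/T)·ln(B₀/D) − r = −(1/6.6539)·ln(159.109952/213.6892) − 0.0109 = 0.03342395
in basis points: 0.03342395 × 10⁴ = 334.2395 bp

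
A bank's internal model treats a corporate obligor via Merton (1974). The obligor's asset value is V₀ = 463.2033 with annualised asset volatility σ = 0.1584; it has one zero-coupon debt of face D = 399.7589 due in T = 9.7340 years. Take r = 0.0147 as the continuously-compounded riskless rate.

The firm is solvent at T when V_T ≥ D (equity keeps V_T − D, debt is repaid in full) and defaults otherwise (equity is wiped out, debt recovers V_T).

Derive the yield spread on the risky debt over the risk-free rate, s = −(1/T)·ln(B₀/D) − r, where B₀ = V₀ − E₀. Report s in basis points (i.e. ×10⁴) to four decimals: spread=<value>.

d₁ = [ln(V₀/D) + (r + σ²/2)T] / (σ√T)
   = [ln(463.2033/399.7589) + (0.0147 + 0.5·0.1584²)·9.7340] / (0.1584·√9.7340)
   = [0.147304 + 0.265206] / 0.494198 = 0.834706
d₂ = d₁ − σ√T = 0.834706 − 0.494198 = 0.340508
N(d₁) = 0.798058,  N(d₂) = 0.633263,  e^(−rT) = 0.866676
E₀ = V₀·N(d₁) − D·e^(−rT)·N(d₂)
   = 463.2033·0.798058 − 399.7589·0.866676·0.633263 = 150.261976
B₀ = V₀ − E₀ = 463.2033 − 150.261976 = 312.941324
spread = −(1/T)·ln(B₀/D) − r = −(1/9.7340)·ln(312.941324/399.7589) − 0.0147 = 0.01045368
in basis points: 0.01045368 × 10⁴ = 104.5368 bp

spread=104.5368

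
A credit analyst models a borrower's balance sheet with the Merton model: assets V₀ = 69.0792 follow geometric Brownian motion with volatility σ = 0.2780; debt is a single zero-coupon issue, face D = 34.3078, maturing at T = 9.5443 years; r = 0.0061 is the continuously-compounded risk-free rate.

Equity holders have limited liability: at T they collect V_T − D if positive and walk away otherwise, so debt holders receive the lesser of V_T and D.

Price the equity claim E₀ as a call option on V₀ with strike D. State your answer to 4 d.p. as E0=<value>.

d₁ = [ln(V₀/D) + (r + σ²/2)T] / (σ√T)
   = [ln(69.0792/34.3078) + (0.0061 + 0.5·0.2780²)·9.5443] / (0.2780·√9.5443)
   = [0.699881 + 0.427031] / 0.858849 = 1.312119
d₂ = d₁ − σ√T = 1.312119 − 0.858849 = 0.453270
N(d₁) = 0.905260,  N(d₂) = 0.674823,  e^(−rT) = 0.943442
E₀ = V₀·N(d₁) − D·e^(−rT)·N(d₂)
   = 69.0792·0.905260 − 34.3078·0.943442·0.674823 = 40.692360

E0=40.6924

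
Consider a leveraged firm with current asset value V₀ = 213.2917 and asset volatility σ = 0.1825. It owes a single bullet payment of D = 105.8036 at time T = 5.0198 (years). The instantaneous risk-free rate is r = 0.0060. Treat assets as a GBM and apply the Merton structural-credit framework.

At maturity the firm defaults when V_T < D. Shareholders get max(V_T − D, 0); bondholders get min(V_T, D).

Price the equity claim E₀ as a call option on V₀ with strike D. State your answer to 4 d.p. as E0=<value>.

d₁ = [ln(V₀/D) + (r + σ²/2)T] / (σ√T)
   = [ln(213.2917/105.8036) + (0.0060 + 0.5·0.1825²)·5.0198] / (0.1825·√5.0198)
   = [0.701076 + 0.113714] / 0.408890 = 1.992690
d₂ = d₁ − σ√T = 1.992690 − 0.408890 = 1.583801
N(d₁) = 0.976852,  N(d₂) = 0.943380,  e^(−rT) = 0.970330
E₀ = V₀·N(d₁) − D·e^(−rT)·N(d₂)
   = 213.2917·0.976852 − 105.8036·0.970330·0.943380 = 111.502870

E0=111.5029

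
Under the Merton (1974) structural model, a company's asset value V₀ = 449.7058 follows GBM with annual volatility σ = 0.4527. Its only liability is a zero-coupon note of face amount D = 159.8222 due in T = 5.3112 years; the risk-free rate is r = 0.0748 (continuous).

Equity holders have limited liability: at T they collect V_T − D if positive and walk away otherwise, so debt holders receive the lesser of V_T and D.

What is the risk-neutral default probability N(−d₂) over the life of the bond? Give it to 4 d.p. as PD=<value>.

PD=0.1975

d₁ = [ln(V₀/D) + (r + σ²/2)T] / (σ√T)
   = [ln(449.7058/159.8222) + (0.0748 + 0.5·0.4527²)·5.3112] / (0.4527·√5.3112)
   = [1.034532 + 0.941509] / 1.043294 = 1.894040
d₂ = d₁ − σ√T = 1.894040 − 1.043294 = 0.850746
risk-neutral PD = N(−d₂) = N(-0.850746) = 0.197455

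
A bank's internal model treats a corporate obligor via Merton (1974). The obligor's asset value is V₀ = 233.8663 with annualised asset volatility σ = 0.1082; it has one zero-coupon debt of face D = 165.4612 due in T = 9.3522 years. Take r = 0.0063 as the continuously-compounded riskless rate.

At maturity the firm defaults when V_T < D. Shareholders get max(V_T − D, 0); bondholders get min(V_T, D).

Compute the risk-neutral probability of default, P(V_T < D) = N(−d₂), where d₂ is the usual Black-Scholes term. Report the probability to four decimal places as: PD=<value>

d₁ = [ln(V₀/D) + (r + σ²/2)T] / (σ√T)
   = [ln(233.8663/165.4612) + (0.0063 + 0.5·0.1082²)·9.3522] / (0.1082·√9.3522)
   = [0.346013 + 0.113663] / 0.330890 = 1.389209
d₂ = d₁ − σ√T = 1.389209 − 0.330890 = 1.058319
risk-neutral PD = N(−d₂) = N(-1.058319) = 0.144955

PD=0.1450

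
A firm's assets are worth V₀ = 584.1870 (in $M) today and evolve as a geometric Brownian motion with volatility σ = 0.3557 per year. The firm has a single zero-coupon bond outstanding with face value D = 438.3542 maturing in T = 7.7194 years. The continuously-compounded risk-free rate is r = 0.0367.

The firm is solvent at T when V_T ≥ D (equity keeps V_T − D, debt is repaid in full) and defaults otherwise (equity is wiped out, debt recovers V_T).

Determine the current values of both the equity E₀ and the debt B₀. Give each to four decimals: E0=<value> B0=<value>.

d₁ = [ln(V₀/D) + (r + σ²/2)T] / (σ√T)
   = [ln(584.1870/438.3542) + (0.0367 + 0.5·0.3557²)·7.7194] / (0.3557·√7.7194)
   = [0.287194 + 0.771641] / 0.988270 = 1.071402
d₂ = d₁ − σ√T = 1.071402 − 0.988270 = 0.083132
N(d₁) = 0.858006,  N(d₂) = 0.533127,  e^(−rT) = 0.753292
E₀ = V₀·N(d₁) − D·e^(−rT)·N(d₂)
   = 584.1870·0.858006 − 438.3542·0.753292·0.533127 = 325.192602
B₀ = V₀ − E₀ = 584.1870 − 325.192602 = 258.994398

E0=325.1926 B0=258.9944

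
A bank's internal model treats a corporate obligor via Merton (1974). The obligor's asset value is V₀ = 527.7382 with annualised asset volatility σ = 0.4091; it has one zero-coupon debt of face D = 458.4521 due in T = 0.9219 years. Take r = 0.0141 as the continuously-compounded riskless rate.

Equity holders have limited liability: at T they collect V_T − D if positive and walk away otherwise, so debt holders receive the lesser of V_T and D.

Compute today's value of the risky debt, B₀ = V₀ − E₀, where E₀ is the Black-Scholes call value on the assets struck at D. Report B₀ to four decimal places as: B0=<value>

B0=408.1351

d₁ = [ln(V₀/D) + (r + σ²/2)T] / (σ√T)
   = [ln(527.7382/458.4521) + (0.0141 + 0.5·0.4091²)·0.9219] / (0.4091·√0.9219)
   = [0.140745 + 0.090145] / 0.392800 = 0.587804
d₂ = d₁ − σ√T = 0.587804 − 0.392800 = 0.195004
N(d₁) = 0.721668,  N(d₂) = 0.577305,  e^(−rT) = 0.987085
E₀ = V₀·N(d₁) − D·e^(−rT)·N(d₂)
   = 527.7382·0.721668 − 458.4521·0.987085·0.577305 = 119.603146
B₀ = V₀ − E₀ = 527.7382 − 119.603146 = 408.135054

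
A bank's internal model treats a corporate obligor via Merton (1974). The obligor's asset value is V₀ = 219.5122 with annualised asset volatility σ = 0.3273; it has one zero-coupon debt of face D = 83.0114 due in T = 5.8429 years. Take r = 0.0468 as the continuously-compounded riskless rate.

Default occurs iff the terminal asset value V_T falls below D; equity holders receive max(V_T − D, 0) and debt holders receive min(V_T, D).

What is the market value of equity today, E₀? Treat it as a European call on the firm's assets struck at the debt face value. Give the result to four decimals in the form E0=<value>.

E0=158.5303

d₁ = [ln(V₀/D) + (r + σ²/2)T] / (σ√T)
   = [ln(219.5122/83.0114) + (0.0468 + 0.5·0.3273²)·5.8429] / (0.3273·√5.8429)
   = [0.972430 + 0.586409] / 0.791153 = 1.970339
d₂ = d₁ − σ√T = 1.970339 − 0.791153 = 1.179186
N(d₁) = 0.975600,  N(d₂) = 0.880838,  e^(−rT) = 0.760752
E₀ = V₀·N(d₁) − D·e^(−rT)·N(d₂)
   = 219.5122·0.975600 − 83.0114·0.760752·0.880838 = 158.530265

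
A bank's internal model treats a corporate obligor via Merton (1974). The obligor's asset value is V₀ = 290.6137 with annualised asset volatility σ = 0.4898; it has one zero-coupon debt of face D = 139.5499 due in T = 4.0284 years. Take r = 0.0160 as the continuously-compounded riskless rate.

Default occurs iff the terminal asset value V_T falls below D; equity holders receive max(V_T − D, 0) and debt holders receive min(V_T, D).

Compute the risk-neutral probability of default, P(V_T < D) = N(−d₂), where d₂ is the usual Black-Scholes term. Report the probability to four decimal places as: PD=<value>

PD=0.3744

d₁ = [ln(V₀/D) + (r + σ²/2)T] / (σ√T)
   = [ln(290.6137/139.5499) + (0.0160 + 0.5·0.4898²)·4.0284] / (0.4898·√4.0284)
   = [0.733573 + 0.547669] / 0.983071 = 1.303305
d₂ = d₁ − σ√T = 1.303305 − 0.983071 = 0.320233
risk-neutral PD = N(−d₂) = N(-0.320233) = 0.374396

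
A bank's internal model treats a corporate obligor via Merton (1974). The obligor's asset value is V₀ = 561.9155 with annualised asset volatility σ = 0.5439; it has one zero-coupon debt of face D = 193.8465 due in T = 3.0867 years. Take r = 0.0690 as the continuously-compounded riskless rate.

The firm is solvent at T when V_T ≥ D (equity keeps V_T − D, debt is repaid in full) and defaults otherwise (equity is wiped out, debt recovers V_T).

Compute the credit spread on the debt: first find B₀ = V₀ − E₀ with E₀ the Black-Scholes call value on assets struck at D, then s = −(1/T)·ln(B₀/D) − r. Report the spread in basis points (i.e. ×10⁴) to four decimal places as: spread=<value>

spread=236.3933

d₁ = [ln(V₀/D) + (r + σ²/2)T] / (σ√T)
   = [ln(561.9155/193.8465) + (0.0690 + 0.5·0.5439²)·3.0867] / (0.5439·√3.0867)
   = [1.064285 + 0.669547] / 0.955578 = 1.814432
d₂ = d₁ − σ√T = 1.814432 − 0.955578 = 0.858854
N(d₁) = 0.965194,  N(d₂) = 0.804789,  e^(−rT) = 0.808170
E₀ = V₀·N(d₁) − D·e^(−rT)·N(d₂)
   = 561.9155·0.965194 − 193.8465·0.808170·0.804789 = 416.278562
B₀ = V₀ − E₀ = 561.9155 − 416.278562 = 145.636938
spread = −(1/T)·ln(B₀/D) − r = −(1/3.0867)·ln(145.636938/193.8465) − 0.0690 = 0.02363933
in basis points: 0.02363933 × 10⁴ = 236.3933 bp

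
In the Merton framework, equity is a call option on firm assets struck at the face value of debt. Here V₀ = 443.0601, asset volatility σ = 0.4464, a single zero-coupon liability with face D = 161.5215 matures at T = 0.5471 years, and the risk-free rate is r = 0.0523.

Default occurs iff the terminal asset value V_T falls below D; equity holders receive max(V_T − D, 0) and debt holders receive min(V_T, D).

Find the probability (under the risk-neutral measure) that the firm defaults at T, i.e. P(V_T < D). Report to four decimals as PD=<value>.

d₁ = [ln(V₀/D) + (r + σ²/2)T] / (σ√T)
   = [ln(443.0601/161.5215) + (0.0523 + 0.5·0.4464²)·0.5471] / (0.4464·√0.5471)
   = [1.009067 + 0.083124] / 0.330185 = 3.307816
d₂ = d₁ − σ√T = 3.307816 − 0.330185 = 2.977630
risk-neutral PD = N(−d₂) = N(-2.977630) = 0.001452

PD=0.0015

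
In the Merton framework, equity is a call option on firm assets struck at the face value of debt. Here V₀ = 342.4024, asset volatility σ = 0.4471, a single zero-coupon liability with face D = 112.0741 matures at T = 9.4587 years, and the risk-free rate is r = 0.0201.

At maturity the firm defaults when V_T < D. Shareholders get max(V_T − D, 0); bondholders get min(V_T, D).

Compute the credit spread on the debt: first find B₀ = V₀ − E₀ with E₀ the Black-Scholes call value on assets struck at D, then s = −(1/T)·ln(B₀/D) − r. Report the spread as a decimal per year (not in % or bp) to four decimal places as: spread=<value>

spread=0.0248

d₁ = [ln(V₀/D) + (r + σ²/2)T] / (σ√T)
   = [ln(342.4024/112.0741) + (0.0201 + 0.5·0.4471²)·9.4587] / (0.4471·√9.4587)
   = [1.116826 + 1.135509] / 1.375056 = 1.637996
d₂ = d₁ − σ√T = 1.637996 − 1.375056 = 0.262940
N(d₁) = 0.949289,  N(d₂) = 0.603701,  e^(−rT) = 0.826860
E₀ = V₀·N(d₁) − D·e^(−rT)·N(d₂)
   = 342.4024·0.949289 − 112.0741·0.826860·0.603701 = 269.093963
B₀ = V₀ − E₀ = 342.4024 − 269.093963 = 73.308437
spread = −(1/T)·ln(B₀/D) − r = −(1/9.4587)·ln(73.308437/112.0741) − 0.0201 = 0.02477768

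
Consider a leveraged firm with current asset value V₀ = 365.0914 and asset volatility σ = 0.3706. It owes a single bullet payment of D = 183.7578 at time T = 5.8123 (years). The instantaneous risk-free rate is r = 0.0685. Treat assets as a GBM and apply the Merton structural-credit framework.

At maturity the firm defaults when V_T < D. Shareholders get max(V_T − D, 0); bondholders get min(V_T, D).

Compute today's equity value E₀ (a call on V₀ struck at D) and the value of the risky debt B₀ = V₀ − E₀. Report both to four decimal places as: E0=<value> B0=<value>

E0=251.3511 B0=113.7403

d₁ = [ln(V₀/D) + (r + σ²/2)T] / (σ√T)
   = [ln(365.0914/183.7578) + (0.0685 + 0.5·0.3706²)·5.8123] / (0.3706·√5.8123)
   = [0.686529 + 0.797286] / 0.893469 = 1.660735
d₂ = d₁ − σ√T = 1.660735 − 0.893469 = 0.767266
N(d₁) = 0.951617,  N(d₂) = 0.778538,  e^(−rT) = 0.671566
E₀ = V₀·N(d₁) − D·e^(−rT)·N(d₂)
   = 365.0914·0.951617 − 183.7578·0.671566·0.778538 = 251.351110
B₀ = V₀ − E₀ = 365.0914 − 251.351110 = 113.740290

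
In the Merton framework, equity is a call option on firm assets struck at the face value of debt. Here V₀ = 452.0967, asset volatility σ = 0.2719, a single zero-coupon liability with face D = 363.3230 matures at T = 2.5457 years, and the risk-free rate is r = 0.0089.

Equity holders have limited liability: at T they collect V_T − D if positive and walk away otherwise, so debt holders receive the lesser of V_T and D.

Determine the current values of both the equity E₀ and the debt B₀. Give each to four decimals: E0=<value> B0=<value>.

d₁ = [ln(V₀/D) + (r + σ²/2)T] / (σ√T)
   = [ln(452.0967/363.3230) + (0.0089 + 0.5·0.2719²)·2.5457] / (0.2719·√2.5457)
   = [0.218604 + 0.116758] / 0.433823 = 0.773038
d₂ = d₁ − σ√T = 0.773038 − 0.433823 = 0.339215
N(d₁) = 0.780250,  N(d₂) = 0.632776,  e^(−rT) = 0.977598
E₀ = V₀·N(d₁) − D·e^(−rT)·N(d₂)
   = 452.0967·0.780250 − 363.3230·0.977598·0.632776 = 127.996657
B₀ = V₀ − E₀ = 452.0967 − 127.996657 = 324.100043

E0=127.9967 B0=324.1000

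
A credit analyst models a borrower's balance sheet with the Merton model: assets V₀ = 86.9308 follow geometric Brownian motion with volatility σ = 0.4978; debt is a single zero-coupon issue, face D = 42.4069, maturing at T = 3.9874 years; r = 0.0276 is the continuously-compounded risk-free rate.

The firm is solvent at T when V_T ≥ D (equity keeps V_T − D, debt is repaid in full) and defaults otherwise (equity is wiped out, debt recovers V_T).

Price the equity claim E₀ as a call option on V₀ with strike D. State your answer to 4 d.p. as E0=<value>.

E0=54.9629

d₁ = [ln(V₀/D) + (r + σ²/2)T] / (σ√T)
   = [ln(86.9308/42.4069) + (0.0276 + 0.5·0.4978²)·3.9874] / (0.4978·√3.9874)
   = [0.717801 + 0.604101] / 0.994031 = 1.329840
d₂ = d₁ − σ√T = 1.329840 − 0.994031 = 0.335810
N(d₁) = 0.908215,  N(d₂) = 0.631493,  e^(−rT) = 0.895787
E₀ = V₀·N(d₁) − D·e^(−rT)·N(d₂)
   = 86.9308·0.908215 − 42.4069·0.895787·0.631493 = 54.962945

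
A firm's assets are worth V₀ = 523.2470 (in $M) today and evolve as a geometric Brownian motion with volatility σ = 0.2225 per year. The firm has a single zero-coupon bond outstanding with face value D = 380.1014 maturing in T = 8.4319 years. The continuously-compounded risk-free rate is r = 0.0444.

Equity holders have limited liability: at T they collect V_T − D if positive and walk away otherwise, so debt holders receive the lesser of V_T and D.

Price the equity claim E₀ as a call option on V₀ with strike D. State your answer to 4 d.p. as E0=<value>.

E0=278.5225

d₁ = [ln(V₀/D) + (r + σ²/2)T] / (σ√T)
   = [ln(523.2470/380.1014) + (0.0444 + 0.5·0.2225²)·8.4319] / (0.2225·√8.4319)
   = [0.319616 + 0.583092] / 0.646090 = 1.397187
d₂ = d₁ − σ√T = 1.397187 − 0.646090 = 0.751097
N(d₁) = 0.918821,  N(d₂) = 0.773703,  e^(−rT) = 0.687718
E₀ = V₀·N(d₁) − D·e^(−rT)·N(d₂)
   = 523.2470·0.918821 − 380.1014·0.687718·0.773703 = 278.522541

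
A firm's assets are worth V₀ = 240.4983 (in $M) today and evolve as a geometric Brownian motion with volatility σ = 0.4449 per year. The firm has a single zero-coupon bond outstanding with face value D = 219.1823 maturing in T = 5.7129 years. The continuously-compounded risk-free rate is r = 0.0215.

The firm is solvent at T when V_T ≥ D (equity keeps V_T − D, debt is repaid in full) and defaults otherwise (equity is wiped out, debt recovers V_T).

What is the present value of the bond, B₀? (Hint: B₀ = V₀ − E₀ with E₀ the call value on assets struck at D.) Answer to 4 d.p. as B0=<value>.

d₁ = [ln(V₀/D) + (r + σ²/2)T] / (σ√T)
   = [ln(240.4983/219.1823) + (0.0215 + 0.5·0.4449²)·5.7129] / (0.4449·√5.7129)
   = [0.092809 + 0.688222] / 1.063385 = 0.734476
d₂ = d₁ − σ√T = 0.734476 − 1.063385 = -0.328910
N(d₁) = 0.768671,  N(d₂) = 0.371112,  e^(−rT) = 0.884416
E₀ = V₀·N(d₁) − D·e^(−rT)·N(d₂)
   = 240.4983·0.768671 − 219.1823·0.884416·0.371112 = 112.924504
B₀ = V₀ − E₀ = 240.4983 − 112.924504 = 127.573796

B0=127.5738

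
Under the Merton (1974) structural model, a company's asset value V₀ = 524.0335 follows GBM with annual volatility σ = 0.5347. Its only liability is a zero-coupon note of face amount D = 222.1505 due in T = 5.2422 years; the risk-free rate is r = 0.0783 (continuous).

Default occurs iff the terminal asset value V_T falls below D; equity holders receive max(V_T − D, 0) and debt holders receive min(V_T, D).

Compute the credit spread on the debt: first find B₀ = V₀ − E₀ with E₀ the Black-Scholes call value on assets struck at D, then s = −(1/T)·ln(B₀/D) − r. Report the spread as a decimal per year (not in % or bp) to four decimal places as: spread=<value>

d₁ = [ln(V₀/D) + (r + σ²/2)T] / (σ√T)
   = [ln(524.0335/222.1505) + (0.0783 + 0.5·0.5347²)·5.2422] / (0.5347·√5.2422)
   = [0.858201 + 1.159847] / 1.224241 = 1.648407
d₂ = d₁ − σ√T = 1.648407 − 1.224241 = 0.424166
N(d₁) = 0.950365,  N(d₂) = 0.664278,  e^(−rT) = 0.663342
E₀ = V₀·N(d₁) − D·e^(−rT)·N(d₂)
   = 524.0335·0.950365 − 222.1505·0.663342·0.664278 = 400.134171
B₀ = V₀ − E₀ = 524.0335 − 400.134171 = 123.899329
spread = −(1/T)·ln(B₀/D) − r = −(1/5.2422)·ln(123.899329/222.1505) − 0.0783 = 0.03308181

spread=0.0331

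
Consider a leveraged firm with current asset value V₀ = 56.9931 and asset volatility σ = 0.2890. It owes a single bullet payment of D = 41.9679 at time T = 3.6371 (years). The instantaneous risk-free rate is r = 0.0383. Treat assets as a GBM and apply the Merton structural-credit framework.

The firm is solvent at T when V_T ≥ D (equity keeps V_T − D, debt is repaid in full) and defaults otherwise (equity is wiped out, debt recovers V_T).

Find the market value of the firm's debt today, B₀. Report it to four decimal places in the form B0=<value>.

d₁ = [ln(V₀/D) + (r + σ²/2)T] / (σ√T)
   = [ln(56.9931/41.9679) + (0.0383 + 0.5·0.2890²)·3.6371] / (0.2890·√3.6371)
   = [0.306025 + 0.291188] / 0.551157 = 1.083562
d₂ = d₁ − σ√T = 1.083562 − 0.551157 = 0.532405
N(d₁) = 0.860721,  N(d₂) = 0.702777,  e^(−rT) = 0.869966
E₀ = V₀·N(d₁) − D·e^(−rT)·N(d₂)
   = 56.9931·0.860721 − 41.9679·0.869966·0.702777 = 23.396274
B₀ = V₀ − E₀ = 56.9931 − 23.396274 = 33.596826

B0=33.5968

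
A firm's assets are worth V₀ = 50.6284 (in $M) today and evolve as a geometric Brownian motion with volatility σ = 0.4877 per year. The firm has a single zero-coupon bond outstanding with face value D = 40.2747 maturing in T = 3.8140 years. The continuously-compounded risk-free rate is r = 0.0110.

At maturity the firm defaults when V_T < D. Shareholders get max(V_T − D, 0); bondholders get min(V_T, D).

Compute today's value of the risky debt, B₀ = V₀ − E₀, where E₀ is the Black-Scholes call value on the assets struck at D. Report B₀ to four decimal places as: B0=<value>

d₁ = [ln(V₀/D) + (r + σ²/2)T] / (σ√T)
   = [ln(50.6284/40.2747) + (0.0110 + 0.5·0.4877²)·3.8140] / (0.4877·√3.8140)
   = [0.228789 + 0.495536] / 0.952452 = 0.760485
d₂ = d₁ − σ√T = 0.760485 − 0.952452 = -0.191967
N(d₁) = 0.776518,  N(d₂) = 0.423884,  e^(−rT) = 0.958914
E₀ = V₀·N(d₁) − D·e^(−rT)·N(d₂)
   = 50.6284·0.776518 − 40.2747·0.958914·0.423884 = 22.943457
B₀ = V₀ − E₀ = 50.6284 − 22.943457 = 27.684943

B0=27.6849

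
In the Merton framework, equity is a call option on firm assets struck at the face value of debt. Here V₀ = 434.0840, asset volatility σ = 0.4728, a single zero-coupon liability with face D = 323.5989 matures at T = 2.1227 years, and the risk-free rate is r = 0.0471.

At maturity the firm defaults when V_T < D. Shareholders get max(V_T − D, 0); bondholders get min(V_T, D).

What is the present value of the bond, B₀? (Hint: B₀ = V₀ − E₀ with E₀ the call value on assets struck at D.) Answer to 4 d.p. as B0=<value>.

B0=250.7766

d₁ = [ln(V₀/D) + (r + σ²/2)T] / (σ√T)
   = [ln(434.0840/323.5989) + (0.0471 + 0.5·0.4728²)·2.1227] / (0.4728·√2.1227)
   = [0.293733 + 0.337233] / 0.688845 = 0.915977
d₂ = d₁ − σ√T = 0.915977 − 0.688845 = 0.227131
N(d₁) = 0.820160,  N(d₂) = 0.589839,  e^(−rT) = 0.904856
E₀ = V₀·N(d₁) − D·e^(−rT)·N(d₂)
   = 434.0840·0.820160 − 323.5989·0.904856·0.589839 = 183.307428
B₀ = V₀ − E₀ = 434.0840 − 183.307428 = 250.776572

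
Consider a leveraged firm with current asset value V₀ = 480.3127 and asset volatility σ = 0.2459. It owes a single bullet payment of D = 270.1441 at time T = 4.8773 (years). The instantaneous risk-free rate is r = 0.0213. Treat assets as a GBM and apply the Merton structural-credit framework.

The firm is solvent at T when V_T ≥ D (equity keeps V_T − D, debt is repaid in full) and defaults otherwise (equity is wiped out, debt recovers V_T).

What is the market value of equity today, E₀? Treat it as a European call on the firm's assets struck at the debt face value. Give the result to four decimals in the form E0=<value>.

d₁ = [ln(V₀/D) + (r + σ²/2)T] / (σ√T)
   = [ln(480.3127/270.1441) + (0.0213 + 0.5·0.2459²)·4.8773] / (0.2459·√4.8773)
   = [0.575482 + 0.251344] / 0.543061 = 1.522529
d₂ = d₁ − σ√T = 1.522529 − 0.543061 = 0.979469
N(d₁) = 0.936062,  N(d₂) = 0.836326,  e^(−rT) = 0.901328
E₀ = V₀·N(d₁) − D·e^(−rT)·N(d₂)
   = 480.3127·0.936062 − 270.1441·0.901328·0.836326 = 245.966772

E0=245.9668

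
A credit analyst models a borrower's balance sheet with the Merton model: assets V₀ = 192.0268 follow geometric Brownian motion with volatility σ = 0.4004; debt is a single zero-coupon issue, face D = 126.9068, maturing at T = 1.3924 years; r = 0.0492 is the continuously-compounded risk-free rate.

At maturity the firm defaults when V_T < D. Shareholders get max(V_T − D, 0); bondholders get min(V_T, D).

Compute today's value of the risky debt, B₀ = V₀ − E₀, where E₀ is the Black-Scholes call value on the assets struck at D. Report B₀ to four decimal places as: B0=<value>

d₁ = [ln(V₀/D) + (r + σ²/2)T] / (σ√T)
   = [ln(192.0268/126.9068) + (0.0492 + 0.5·0.4004²)·1.3924] / (0.4004·√1.3924)
   = [0.414182 + 0.180121] / 0.472472 = 1.257859
d₂ = d₁ − σ√T = 1.257859 − 0.472472 = 0.785387
N(d₁) = 0.895779,  N(d₂) = 0.783887,  e^(−rT) = 0.933788
E₀ = V₀·N(d₁) − D·e^(−rT)·N(d₂)
   = 192.0268·0.895779 − 126.9068·0.933788·0.783887 = 79.119784
B₀ = V₀ − E₀ = 192.0268 − 79.119784 = 112.907016

B0=112.9070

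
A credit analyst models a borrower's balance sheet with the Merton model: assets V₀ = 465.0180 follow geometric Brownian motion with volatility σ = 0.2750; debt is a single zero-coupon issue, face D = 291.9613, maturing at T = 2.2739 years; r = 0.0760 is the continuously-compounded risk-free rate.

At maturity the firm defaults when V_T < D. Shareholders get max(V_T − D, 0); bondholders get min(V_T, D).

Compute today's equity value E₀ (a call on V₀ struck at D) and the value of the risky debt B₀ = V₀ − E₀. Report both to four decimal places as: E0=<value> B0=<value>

d₁ = [ln(V₀/D) + (r + σ²/2)T] / (σ√T)
   = [ln(465.0180/291.9613) + (0.0760 + 0.5·0.2750²)·2.2739] / (0.2750·√2.2739)
   = [0.465455 + 0.258798] / 0.414685 = 1.746514
d₂ = d₁ − σ√T = 1.746514 − 0.414685 = 1.331829
N(d₁) = 0.959639,  N(d₂) = 0.908542,  e^(−rT) = 0.841292
E₀ = V₀·N(d₁) − D·e^(−rT)·N(d₂)
   = 465.0180·0.959639 − 291.9613·0.841292·0.908542 = 223.089155
B₀ = V₀ − E₀ = 465.0180 − 223.089155 = 241.928845

E0=223.0892 B0=241.9288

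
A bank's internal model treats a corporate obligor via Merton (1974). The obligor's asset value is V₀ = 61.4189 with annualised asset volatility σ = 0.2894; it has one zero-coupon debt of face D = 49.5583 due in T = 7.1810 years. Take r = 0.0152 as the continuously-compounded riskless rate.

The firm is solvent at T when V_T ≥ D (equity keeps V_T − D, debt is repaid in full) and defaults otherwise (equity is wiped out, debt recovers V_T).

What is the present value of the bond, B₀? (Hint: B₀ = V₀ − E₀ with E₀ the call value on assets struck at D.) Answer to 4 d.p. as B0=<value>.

B0=35.6626

d₁ = [ln(V₀/D) + (r + σ²/2)T] / (σ√T)
   = [ln(61.4189/49.5583) + (0.0152 + 0.5·0.2894²)·7.1810] / (0.2894·√7.1810)
   = [0.214568 + 0.409864] / 0.775516 = 0.805182
d₂ = d₁ − σ√T = 0.805182 − 0.775516 = 0.029666
N(d₁) = 0.789643,  N(d₂) = 0.511833,  e^(−rT) = 0.896595
E₀ = V₀·N(d₁) − D·e^(−rT)·N(d₂)
   = 61.4189·0.789643 − 49.5583·0.896595·0.511833 = 25.756336
B₀ = V₀ − E₀ = 61.4189 − 25.756336 = 35.662564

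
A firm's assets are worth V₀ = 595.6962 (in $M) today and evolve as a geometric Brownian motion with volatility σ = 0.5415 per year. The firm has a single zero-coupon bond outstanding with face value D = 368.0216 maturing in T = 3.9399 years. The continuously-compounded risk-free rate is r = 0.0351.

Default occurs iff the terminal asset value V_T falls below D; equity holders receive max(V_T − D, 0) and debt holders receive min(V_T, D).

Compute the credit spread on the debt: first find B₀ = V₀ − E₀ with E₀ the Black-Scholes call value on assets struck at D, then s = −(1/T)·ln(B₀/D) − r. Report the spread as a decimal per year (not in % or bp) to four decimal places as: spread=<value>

d₁ = [ln(V₀/D) + (r + σ²/2)T] / (σ√T)
   = [ln(595.6962/368.0216) + (0.0351 + 0.5·0.5415²)·3.9399] / (0.5415·√3.9399)
   = [0.481589 + 0.715924] / 1.074833 = 1.114138
d₂ = d₁ − σ√T = 1.114138 − 1.074833 = 0.039305
N(d₁) = 0.867390,  N(d₂) = 0.515676,  e^(−rT) = 0.870846
E₀ = V₀·N(d₁) − D·e^(−rT)·N(d₂)
   = 595.6962·0.867390 − 368.0216·0.870846·0.515676 = 351.431815
B₀ = V₀ − E₀ = 595.6962 − 351.431815 = 244.264385
spread = −(1/T)·ln(B₀/D) − r = −(1/3.9399)·ln(244.264385/368.0216) − 0.0351 = 0.06893575

spread=0.0689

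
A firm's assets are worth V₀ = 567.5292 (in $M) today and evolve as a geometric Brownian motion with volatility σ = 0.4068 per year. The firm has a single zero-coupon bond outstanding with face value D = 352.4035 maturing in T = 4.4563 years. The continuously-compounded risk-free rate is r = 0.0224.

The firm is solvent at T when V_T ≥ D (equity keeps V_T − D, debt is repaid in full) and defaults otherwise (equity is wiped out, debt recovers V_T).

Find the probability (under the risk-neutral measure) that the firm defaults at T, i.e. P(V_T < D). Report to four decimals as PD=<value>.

PD=0.4045

d₁ = [ln(V₀/D) + (r + σ²/2)T] / (σ√T)
   = [ln(567.5292/352.4035) + (0.0224 + 0.5·0.4068²)·4.4563] / (0.4068·√4.4563)
   = [0.476515 + 0.468549] / 0.858753 = 1.100508
d₂ = d₁ − σ√T = 1.100508 − 0.858753 = 0.241756
risk-neutral PD = N(−d₂) = N(-0.241756) = 0.404485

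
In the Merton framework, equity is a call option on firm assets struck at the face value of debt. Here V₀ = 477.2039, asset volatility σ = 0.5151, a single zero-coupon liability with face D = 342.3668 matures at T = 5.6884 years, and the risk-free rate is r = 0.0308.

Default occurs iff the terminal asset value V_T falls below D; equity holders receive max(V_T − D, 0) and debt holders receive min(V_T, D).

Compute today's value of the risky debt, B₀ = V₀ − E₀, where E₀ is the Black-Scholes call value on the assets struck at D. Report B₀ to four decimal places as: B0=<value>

d₁ = [ln(V₀/D) + (r + σ²/2)T] / (σ√T)
   = [ln(477.2039/342.3668) + (0.0308 + 0.5·0.5151²)·5.6884] / (0.5151·√5.6884)
   = [0.332061 + 0.929849] / 1.228532 = 1.027169
d₂ = d₁ − σ√T = 1.027169 − 1.228532 = -0.201364
N(d₁) = 0.847829,  N(d₂) = 0.420207,  e^(−rT) = 0.839287
E₀ = V₀·N(d₁) − D·e^(−rT)·N(d₂)
   = 477.2039·0.847829 − 342.3668·0.839287·0.420207 = 283.843565
B₀ = V₀ − E₀ = 477.2039 − 283.843565 = 193.360335

B0=193.3603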